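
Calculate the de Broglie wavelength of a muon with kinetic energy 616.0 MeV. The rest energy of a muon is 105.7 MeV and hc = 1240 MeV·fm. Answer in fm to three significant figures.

Total energy E = KE + m₀c² = 616.0 + 105.7 = 721.7 MeV.
(pc)² = E² − (m₀c²)² = (721.7)² − (105.7)² = 5.097 × 10⁵ MeV², so pc = 713.9 MeV.
λ = hc/(pc) = 1240 MeV·fm / 713.9 MeV = 1.74 fm.

λ = 1.74 fm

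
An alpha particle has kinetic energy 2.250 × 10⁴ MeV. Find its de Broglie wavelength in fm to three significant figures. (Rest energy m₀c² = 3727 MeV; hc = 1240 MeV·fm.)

λ = 0.0478 fm

Total energy E = KE + m₀c² = 2.250 × 10⁴ + 3727 = 26227 MeV.
(pc)² = E² − (m₀c²)² = (26227)² − (3727)² = 6.740 × 10⁸ MeV², so pc = 2.596 × 10⁴ MeV.
λ = hc/(pc) = 1240 MeV·fm / 2.596 × 10⁴ MeV = 0.0478 fm.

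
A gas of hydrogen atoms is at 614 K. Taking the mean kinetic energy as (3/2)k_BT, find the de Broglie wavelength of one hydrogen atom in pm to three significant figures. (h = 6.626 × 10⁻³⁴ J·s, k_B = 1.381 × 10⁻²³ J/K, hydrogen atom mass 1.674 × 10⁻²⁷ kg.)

KE = (3/2)k_BT = 1.5 × 1.381 × 10⁻²³ × 614 = 1.272 × 10⁻²⁰ J.
p = √(2mKE) = √(2 × 1.674 × 10⁻²⁷ × 1.272 × 10⁻²⁰) = 6.526 × 10⁻²⁴ kg·m/s.
λ = h/p = 1.02 × 10⁻¹⁰ m = 102 pm.

λ = 102 pm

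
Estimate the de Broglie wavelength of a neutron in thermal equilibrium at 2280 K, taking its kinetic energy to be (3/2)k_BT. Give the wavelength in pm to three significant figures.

KE = (3/2)k_BT = 1.5 × 1.381 × 10⁻²³ × 2280 = 4.723 × 10⁻²⁰ J.
p = √(2mKE) = √(2 × 1.675 × 10⁻²⁷ × 4.723 × 10⁻²⁰) = 1.258 × 10⁻²³ kg·m/s.
λ = h/p = 5.27 × 10⁻¹¹ m = 52.7 pm.

λ = 52.7 pm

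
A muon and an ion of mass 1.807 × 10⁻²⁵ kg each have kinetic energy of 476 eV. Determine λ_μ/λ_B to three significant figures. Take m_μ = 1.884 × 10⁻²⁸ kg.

At fixed KE, p = √(2mKE) so λ = h/p ∝ 1/√m.
λ_μ/λ_B = √(m_B/m_μ) = √(1.807 × 10⁻²⁵/1.884 × 10⁻²⁸) = √(959.1) = 31.0.

λ_μ/λ_B = 31.0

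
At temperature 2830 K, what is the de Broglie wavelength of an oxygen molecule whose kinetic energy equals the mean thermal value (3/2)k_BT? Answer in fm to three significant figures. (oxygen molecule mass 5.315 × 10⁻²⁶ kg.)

KE = (3/2)k_BT = 1.5 × 1.381 × 10⁻²³ × 2830 = 5.862 × 10⁻²⁰ J.
p = √(2mKE) = √(2 × 5.315 × 10⁻²⁶ × 5.862 × 10⁻²⁰) = 7.894 × 10⁻²³ kg·m/s.
λ = h/p = 8.39 × 10⁻¹² m = 8390 fm.

λ = 8390 fm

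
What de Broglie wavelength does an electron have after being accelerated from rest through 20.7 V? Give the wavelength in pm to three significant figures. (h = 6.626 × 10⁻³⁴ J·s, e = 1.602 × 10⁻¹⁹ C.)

λ = 270 pm

KE = eV = 1.602 × 10⁻¹⁹ × 20.70 = 3.316 × 10⁻¹⁸ J.
p = √(2mKE) = √(2 × 9.109 × 10⁻³¹ × 3.316 × 10⁻¹⁸) = 2.458 × 10⁻²⁴ kg·m/s.
λ = h/p = 6.626 × 10⁻³⁴ / 2.458 × 10⁻²⁴ = 2.70 × 10⁻¹⁰ m = 270 pm.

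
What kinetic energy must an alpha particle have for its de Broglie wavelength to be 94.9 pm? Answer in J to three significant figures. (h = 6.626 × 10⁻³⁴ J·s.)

KE = 3.67 × 10⁻²¹ J

p = h/λ = 6.626 × 10⁻³⁴ / 9.490 × 10⁻¹¹ = 6.982 × 10⁻²⁴ kg·m/s.
KE = p²/(2m) = (6.982 × 10⁻²⁴)² / (2 × 6.645 × 10⁻²⁷) = 3.668 × 10⁻²¹ J = 3.67 × 10⁻²¹ J.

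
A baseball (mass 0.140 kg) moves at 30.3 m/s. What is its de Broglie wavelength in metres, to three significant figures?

p = mv = 0.140 × 30.3 = 4.242 kg·m/s.
λ = h/p = 6.626 × 10⁻³⁴ / 4.242 = 1.56 × 10⁻³⁴ m.

λ = 1.56 × 10⁻³⁴ m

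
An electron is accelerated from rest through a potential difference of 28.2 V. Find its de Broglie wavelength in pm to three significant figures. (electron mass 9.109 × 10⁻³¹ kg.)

λ = 231 pm

KE = eV = 1.602 × 10⁻¹⁹ × 28.20 = 4.518 × 10⁻¹⁸ J.
p = √(2mKE) = √(2 × 9.109 × 10⁻³¹ × 4.518 × 10⁻¹⁸) = 2.869 × 10⁻²⁴ kg·m/s.
λ = h/p = 6.626 × 10⁻³⁴ / 2.869 × 10⁻²⁴ = 2.31 × 10⁻¹⁰ m = 231 pm.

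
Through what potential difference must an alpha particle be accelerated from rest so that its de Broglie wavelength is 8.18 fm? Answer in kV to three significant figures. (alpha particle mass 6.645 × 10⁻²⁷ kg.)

V = 1540 kV

p = h/λ = 6.626 × 10⁻³⁴ / 8.180 × 10⁻¹⁵ = 8.100 × 10⁻²⁰ kg·m/s.
KE = p²/(2m) = 4.937 × 10⁻¹³ J.
V = KE/2e = 4.937 × 10⁻¹³ / (2 × 1.602 × 10⁻¹⁹) = 1540 kV.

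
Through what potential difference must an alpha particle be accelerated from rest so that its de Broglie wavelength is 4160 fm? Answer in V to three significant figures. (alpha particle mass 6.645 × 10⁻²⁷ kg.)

p = h/λ = 6.626 × 10⁻³⁴ / 4.160 × 10⁻¹² = 1.593 × 10⁻²² kg·m/s.
KE = p²/(2m) = 1.909 × 10⁻¹⁸ J.
V = KE/2e = 1.909 × 10⁻¹⁸ / (2 × 1.602 × 10⁻¹⁹) = 5.96 V.

V = 5.96 V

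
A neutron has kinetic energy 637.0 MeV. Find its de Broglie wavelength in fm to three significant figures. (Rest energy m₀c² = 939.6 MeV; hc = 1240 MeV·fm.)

Total energy E = KE + m₀c² = 637.0 + 939.6 = 1576.6 MeV.
(pc)² = E² − (m₀c²)² = (1576.6)² − (939.6)² = 1.603 × 10⁶ MeV², so pc = 1266 MeV.
λ = hc/(pc) = 1240 MeV·fm / 1266 MeV = 0.979 fm.

λ = 0.979 fm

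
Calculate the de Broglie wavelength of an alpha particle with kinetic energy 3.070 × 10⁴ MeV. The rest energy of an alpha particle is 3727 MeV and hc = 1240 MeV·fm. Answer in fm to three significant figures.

Total energy E = KE + m₀c² = 3.070 × 10⁴ + 3727 = 34427 MeV.
(pc)² = E² − (m₀c²)² = (34427)² − (3727)² = 1.171 × 10⁹ MeV², so pc = 3.422 × 10⁴ MeV.
λ = hc/(pc) = 1240 MeV·fm / 3.422 × 10⁴ MeV = 0.0362 fm.

λ = 0.0362 fm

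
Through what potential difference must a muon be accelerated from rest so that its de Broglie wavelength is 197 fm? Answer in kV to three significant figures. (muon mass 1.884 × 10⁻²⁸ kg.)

V = 187 kV

p = h/λ = 6.626 × 10⁻³⁴ / 1.970 × 10⁻¹³ = 3.363 × 10⁻²¹ kg·m/s.
KE = p²/(2m) = 3.002 × 10⁻¹⁴ J.
V = KE/e = 3.002 × 10⁻¹⁴ / (1.602 × 10⁻¹⁹) = 187 kV.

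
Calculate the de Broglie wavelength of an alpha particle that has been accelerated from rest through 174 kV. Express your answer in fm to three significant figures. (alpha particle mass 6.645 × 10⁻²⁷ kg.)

KE = 2eV = 2 × 1.602 × 10⁻¹⁹ × 1.740 × 10⁵ = 5.575 × 10⁻¹⁴ J.
p = √(2mKE) = √(2 × 6.645 × 10⁻²⁷ × 5.575 × 10⁻¹⁴) = 2.722 × 10⁻²⁰ kg·m/s.
λ = h/p = 6.626 × 10⁻³⁴ / 2.722 × 10⁻²⁰ = 2.43 × 10⁻¹⁴ m = 24.3 fm.

λ = 24.3 fm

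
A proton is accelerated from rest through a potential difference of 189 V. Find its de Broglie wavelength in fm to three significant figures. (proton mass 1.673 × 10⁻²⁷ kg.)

λ = 2080 fm

KE = eV = 1.602 × 10⁻¹⁹ × 189.0 = 3.028 × 10⁻¹⁷ J.
p = √(2mKE) = √(2 × 1.673 × 10⁻²⁷ × 3.028 × 10⁻¹⁷) = 3.183 × 10⁻²² kg·m/s.
λ = h/p = 6.626 × 10⁻³⁴ / 3.183 × 10⁻²² = 2.08 × 10⁻¹² m = 2080 fm.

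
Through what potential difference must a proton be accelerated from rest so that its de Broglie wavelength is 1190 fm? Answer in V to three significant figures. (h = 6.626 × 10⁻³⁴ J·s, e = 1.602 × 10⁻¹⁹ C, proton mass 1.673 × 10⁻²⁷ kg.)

V = 578 V

p = h/λ = 6.626 × 10⁻³⁴ / 1.190 × 10⁻¹² = 5.568 × 10⁻²² kg·m/s.
KE = p²/(2m) = 9.266 × 10⁻¹⁷ J.
V = KE/e = 9.266 × 10⁻¹⁷ / (1.602 × 10⁻¹⁹) = 578 V.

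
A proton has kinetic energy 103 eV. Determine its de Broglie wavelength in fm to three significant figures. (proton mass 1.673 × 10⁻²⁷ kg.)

KE = 103 eV = 1.650 × 10⁻¹⁷ J.
p = √(2mKE) = √(2 × 1.673 × 10⁻²⁷ × 1.650 × 10⁻¹⁷) = 2.350 × 10⁻²² kg·m/s.
λ = h/p = 6.626 × 10⁻³⁴ / 2.350 × 10⁻²² = 2.82 × 10⁻¹² m = 2820 fm.

λ = 2820 fm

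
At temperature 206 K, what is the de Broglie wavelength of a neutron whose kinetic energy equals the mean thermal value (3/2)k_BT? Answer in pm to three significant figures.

λ = 175 pm

KE = (3/2)k_BT = 1.5 × 1.381 × 10⁻²³ × 206 = 4.267 × 10⁻²¹ J.
p = √(2mKE) = √(2 × 1.675 × 10⁻²⁷ × 4.267 × 10⁻²¹) = 3.781 × 10⁻²⁴ kg·m/s.
λ = h/p = 1.75 × 10⁻¹⁰ m = 175 pm.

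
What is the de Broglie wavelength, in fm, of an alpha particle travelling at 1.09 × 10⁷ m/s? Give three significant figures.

λ = 9.15 fm

p = mv = 6.645 × 10⁻²⁷ × 1.09 × 10⁷ = 7.243 × 10⁻²⁰ kg·m/s.
λ = h/p = 6.626 × 10⁻³⁴ / 7.243 × 10⁻²⁰ = 9.15 × 10⁻¹⁵ m = 9.15 fm.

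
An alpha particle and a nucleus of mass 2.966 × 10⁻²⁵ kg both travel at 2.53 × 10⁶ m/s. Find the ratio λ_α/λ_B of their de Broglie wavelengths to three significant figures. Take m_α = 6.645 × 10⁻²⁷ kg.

λ_α/λ_B = 44.6

At fixed v, p = mv so λ = h/(mv) ∝ 1/m.
λ_α/λ_B = m_B/m_α = 2.966 × 10⁻²⁵/6.645 × 10⁻²⁷ = 44.6.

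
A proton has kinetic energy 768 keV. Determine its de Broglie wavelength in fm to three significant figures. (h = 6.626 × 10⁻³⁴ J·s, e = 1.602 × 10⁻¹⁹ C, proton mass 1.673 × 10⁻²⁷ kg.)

KE = 768 keV = 1.230 × 10⁻¹³ J.
p = √(2mKE) = √(2 × 1.673 × 10⁻²⁷ × 1.230 × 10⁻¹³) = 2.029 × 10⁻²⁰ kg·m/s.
λ = h/p = 6.626 × 10⁻³⁴ / 2.029 × 10⁻²⁰ = 3.27 × 10⁻¹⁴ m = 32.7 fm.

λ = 32.7 fm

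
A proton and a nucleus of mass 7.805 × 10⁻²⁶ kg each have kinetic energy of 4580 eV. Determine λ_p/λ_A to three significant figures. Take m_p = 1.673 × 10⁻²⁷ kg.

λ_p/λ_A = 6.83

At fixed KE, p = √(2mKE) so λ = h/p ∝ 1/√m.
λ_p/λ_A = √(m_A/m_p) = √(7.805 × 10⁻²⁶/1.673 × 10⁻²⁷) = √(46.65) = 6.83.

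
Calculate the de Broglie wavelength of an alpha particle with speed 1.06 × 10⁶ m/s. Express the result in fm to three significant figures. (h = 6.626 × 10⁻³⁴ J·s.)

λ = 94.1 fm

p = mv = 6.645 × 10⁻²⁷ × 1.06 × 10⁶ = 7.044 × 10⁻²¹ kg·m/s.
λ = h/p = 6.626 × 10⁻³⁴ / 7.044 × 10⁻²¹ = 9.41 × 10⁻¹⁴ m = 94.1 fm.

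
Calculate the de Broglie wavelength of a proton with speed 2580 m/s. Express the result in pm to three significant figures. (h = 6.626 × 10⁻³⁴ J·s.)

λ = 154 pm

p = mv = 1.673 × 10⁻²⁷ × 2580 = 4.316 × 10⁻²⁴ kg·m/s.
λ = h/p = 6.626 × 10⁻³⁴ / 4.316 × 10⁻²⁴ = 1.54 × 10⁻¹⁰ m = 154 pm.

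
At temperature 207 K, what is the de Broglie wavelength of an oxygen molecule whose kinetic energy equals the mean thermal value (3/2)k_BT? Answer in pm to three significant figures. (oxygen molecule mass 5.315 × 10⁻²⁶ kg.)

KE = (3/2)k_BT = 1.5 × 1.381 × 10⁻²³ × 207 = 4.288 × 10⁻²¹ J.
p = √(2mKE) = √(2 × 5.315 × 10⁻²⁶ × 4.288 × 10⁻²¹) = 2.135 × 10⁻²³ kg·m/s.
λ = h/p = 3.10 × 10⁻¹¹ m = 31.0 pm.

λ = 31.0 pm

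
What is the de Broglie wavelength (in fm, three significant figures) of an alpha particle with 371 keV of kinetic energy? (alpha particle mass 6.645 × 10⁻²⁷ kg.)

KE = 371 keV = 5.943 × 10⁻¹⁴ J.
p = √(2mKE) = √(2 × 6.645 × 10⁻²⁷ × 5.943 × 10⁻¹⁴) = 2.810 × 10⁻²⁰ kg·m/s.
λ = h/p = 6.626 × 10⁻³⁴ / 2.810 × 10⁻²⁰ = 2.36 × 10⁻¹⁴ m = 23.6 fm.

λ = 23.6 fm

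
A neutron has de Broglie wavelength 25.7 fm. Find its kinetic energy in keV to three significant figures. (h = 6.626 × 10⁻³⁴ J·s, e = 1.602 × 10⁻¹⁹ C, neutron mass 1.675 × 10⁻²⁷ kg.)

p = h/λ = 6.626 × 10⁻³⁴ / 2.570 × 10⁻¹⁴ = 2.578 × 10⁻²⁰ kg·m/s.
KE = p²/(2m) = (2.578 × 10⁻²⁰)² / (2 × 1.675 × 10⁻²⁷) = 1.984 × 10⁻¹³ J = 1240 keV.

KE = 1240 keV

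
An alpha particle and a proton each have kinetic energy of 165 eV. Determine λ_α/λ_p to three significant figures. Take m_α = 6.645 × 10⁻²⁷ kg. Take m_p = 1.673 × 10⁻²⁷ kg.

At fixed KE, p = √(2mKE) so λ = h/p ∝ 1/√m.
λ_α/λ_p = √(m_p/m_α) = √(1.673 × 10⁻²⁷/6.645 × 10⁻²⁷) = √(0.2518) = 0.502.

λ_α/λ_p = 0.502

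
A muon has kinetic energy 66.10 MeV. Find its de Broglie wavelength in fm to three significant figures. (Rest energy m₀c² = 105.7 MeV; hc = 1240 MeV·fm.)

λ = 9.16 fm

Total energy E = KE + m₀c² = 66.10 + 105.7 = 171.80 MeV.
(pc)² = E² − (m₀c²)² = (171.80)² − (105.7)² = 1.834 × 10⁴ MeV², so pc = 135.4 MeV.
λ = hc/(pc) = 1240 MeV·fm / 135.4 MeV = 9.16 fm.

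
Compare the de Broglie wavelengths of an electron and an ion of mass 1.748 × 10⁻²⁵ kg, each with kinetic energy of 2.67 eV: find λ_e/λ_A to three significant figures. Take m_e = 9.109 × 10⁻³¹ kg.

At fixed KE, p = √(2mKE) so λ = h/p ∝ 1/√m.
λ_e/λ_A = √(m_A/m_e) = √(1.748 × 10⁻²⁵/9.109 × 10⁻³¹) = √(1.919 × 10⁵) = 438.

λ_e/λ_A = 438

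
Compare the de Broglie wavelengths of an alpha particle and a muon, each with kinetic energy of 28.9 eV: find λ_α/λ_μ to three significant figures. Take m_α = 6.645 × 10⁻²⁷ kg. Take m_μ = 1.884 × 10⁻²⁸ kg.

At fixed KE, p = √(2mKE) so λ = h/p ∝ 1/√m.
λ_α/λ_μ = √(m_μ/m_α) = √(1.884 × 10⁻²⁸/6.645 × 10⁻²⁷) = √(0.02835) = 0.168.

λ_α/λ_μ = 0.168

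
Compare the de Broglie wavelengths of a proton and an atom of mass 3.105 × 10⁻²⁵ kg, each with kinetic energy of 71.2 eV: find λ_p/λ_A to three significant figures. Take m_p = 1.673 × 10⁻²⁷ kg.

At fixed KE, p = √(2mKE) so λ = h/p ∝ 1/√m.
λ_p/λ_A = √(m_A/m_p) = √(3.105 × 10⁻²⁵/1.673 × 10⁻²⁷) = √(185.6) = 13.6.

λ_p/λ_A = 13.6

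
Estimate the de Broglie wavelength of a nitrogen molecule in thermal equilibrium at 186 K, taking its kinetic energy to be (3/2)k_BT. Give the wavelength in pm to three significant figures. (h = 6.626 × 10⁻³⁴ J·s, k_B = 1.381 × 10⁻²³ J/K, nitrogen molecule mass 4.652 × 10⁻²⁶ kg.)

λ = 35.0 pm

KE = (3/2)k_BT = 1.5 × 1.381 × 10⁻²³ × 186 = 3.853 × 10⁻²¹ J.
p = √(2mKE) = √(2 × 4.652 × 10⁻²⁶ × 3.853 × 10⁻²¹) = 1.893 × 10⁻²³ kg·m/s.
λ = h/p = 3.50 × 10⁻¹¹ m = 35.0 pm.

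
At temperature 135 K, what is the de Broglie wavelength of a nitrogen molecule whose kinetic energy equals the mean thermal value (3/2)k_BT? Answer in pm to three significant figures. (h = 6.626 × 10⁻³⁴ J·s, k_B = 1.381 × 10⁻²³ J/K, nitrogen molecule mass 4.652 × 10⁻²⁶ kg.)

KE = (3/2)k_BT = 1.5 × 1.381 × 10⁻²³ × 135 = 2.797 × 10⁻²¹ J.
p = √(2mKE) = √(2 × 4.652 × 10⁻²⁶ × 2.797 × 10⁻²¹) = 1.613 × 10⁻²³ kg·m/s.
λ = h/p = 4.11 × 10⁻¹¹ m = 41.1 pm.

λ = 41.1 pm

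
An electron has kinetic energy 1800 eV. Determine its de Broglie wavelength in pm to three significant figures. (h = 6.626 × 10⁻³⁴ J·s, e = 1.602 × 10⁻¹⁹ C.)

KE = 1800 eV = 2.884 × 10⁻¹⁶ J.
p = √(2mKE) = √(2 × 9.109 × 10⁻³¹ × 2.884 × 10⁻¹⁶) = 2.292 × 10⁻²³ kg·m/s.
λ = h/p = 6.626 × 10⁻³⁴ / 2.292 × 10⁻²³ = 2.89 × 10⁻¹¹ m = 28.9 pm.

λ = 28.9 pm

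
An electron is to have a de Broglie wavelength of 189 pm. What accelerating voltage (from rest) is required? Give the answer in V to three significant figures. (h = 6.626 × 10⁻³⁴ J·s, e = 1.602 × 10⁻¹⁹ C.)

V = 42.1 V

p = h/λ = 6.626 × 10⁻³⁴ / 1.890 × 10⁻¹⁰ = 3.506 × 10⁻²⁴ kg·m/s.
KE = p²/(2m) = 6.747 × 10⁻¹⁸ J.
V = KE/e = 6.747 × 10⁻¹⁸ / (1.602 × 10⁻¹⁹) = 42.1 V.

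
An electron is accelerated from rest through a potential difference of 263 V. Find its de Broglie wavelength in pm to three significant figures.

λ = 75.6 pm

KE = eV = 1.602 × 10⁻¹⁹ × 263.0 = 4.213 × 10⁻¹⁷ J.
p = √(2mKE) = √(2 × 9.109 × 10⁻³¹ × 4.213 × 10⁻¹⁷) = 8.761 × 10⁻²⁴ kg·m/s.
λ = h/p = 6.626 × 10⁻³⁴ / 8.761 × 10⁻²⁴ = 7.56 × 10⁻¹¹ m = 75.6 pm.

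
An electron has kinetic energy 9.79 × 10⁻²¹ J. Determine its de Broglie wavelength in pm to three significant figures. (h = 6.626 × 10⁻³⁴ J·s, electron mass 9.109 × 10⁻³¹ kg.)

λ = 4960 pm

p = √(2mKE) = √(2 × 9.109 × 10⁻³¹ × 9.790 × 10⁻²¹) = 1.335 × 10⁻²⁵ kg·m/s.
λ = h/p = 6.626 × 10⁻³⁴ / 1.335 × 10⁻²⁵ = 4.96 × 10⁻⁹ m = 4960 pm.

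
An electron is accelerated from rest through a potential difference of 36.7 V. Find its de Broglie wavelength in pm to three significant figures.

KE = eV = 1.602 × 10⁻¹⁹ × 36.70 = 5.879 × 10⁻¹⁸ J.
p = √(2mKE) = √(2 × 9.109 × 10⁻³¹ × 5.879 × 10⁻¹⁸) = 3.273 × 10⁻²⁴ kg·m/s.
λ = h/p = 6.626 × 10⁻³⁴ / 3.273 × 10⁻²⁴ = 2.02 × 10⁻¹⁰ m = 202 pm.

λ = 202 pm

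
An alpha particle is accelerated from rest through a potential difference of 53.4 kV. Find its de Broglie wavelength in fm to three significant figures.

λ = 43.9 fm

KE = 2eV = 2 × 1.602 × 10⁻¹⁹ × 5.340 × 10⁴ = 1.711 × 10⁻¹⁴ J.
p = √(2mKE) = √(2 × 6.645 × 10⁻²⁷ × 1.711 × 10⁻¹⁴) = 1.508 × 10⁻²⁰ kg·m/s.
λ = h/p = 6.626 × 10⁻³⁴ / 1.508 × 10⁻²⁰ = 4.39 × 10⁻¹⁴ m = 43.9 fm.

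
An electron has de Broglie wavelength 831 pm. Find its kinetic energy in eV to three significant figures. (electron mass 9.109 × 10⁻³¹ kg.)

KE = 2.18 eV

p = h/λ = 6.626 × 10⁻³⁴ / 8.310 × 10⁻¹⁰ = 7.974 × 10⁻²⁵ kg·m/s.
KE = p²/(2m) = (7.974 × 10⁻²⁵)² / (2 × 9.109 × 10⁻³¹) = 3.490 × 10⁻¹⁹ J = 2.18 eV.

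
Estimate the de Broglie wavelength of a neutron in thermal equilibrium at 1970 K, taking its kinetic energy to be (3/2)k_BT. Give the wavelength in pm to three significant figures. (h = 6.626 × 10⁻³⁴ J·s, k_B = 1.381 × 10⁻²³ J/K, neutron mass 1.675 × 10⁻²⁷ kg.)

KE = (3/2)k_BT = 1.5 × 1.381 × 10⁻²³ × 1970 = 4.081 × 10⁻²⁰ J.
p = √(2mKE) = √(2 × 1.675 × 10⁻²⁷ × 4.081 × 10⁻²⁰) = 1.169 × 10⁻²³ kg·m/s.
λ = h/p = 5.67 × 10⁻¹¹ m = 56.7 pm.

λ = 56.7 pm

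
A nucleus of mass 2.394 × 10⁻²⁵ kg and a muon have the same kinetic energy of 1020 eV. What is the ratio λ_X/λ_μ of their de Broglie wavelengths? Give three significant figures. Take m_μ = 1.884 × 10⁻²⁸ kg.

At fixed KE, p = √(2mKE) so λ = h/p ∝ 1/√m.
λ_X/λ_μ = √(m_μ/m_X) = √(1.884 × 10⁻²⁸/2.394 × 10⁻²⁵) = √(7.870 × 10⁻⁴) = 0.0281.

λ_X/λ_μ = 0.0281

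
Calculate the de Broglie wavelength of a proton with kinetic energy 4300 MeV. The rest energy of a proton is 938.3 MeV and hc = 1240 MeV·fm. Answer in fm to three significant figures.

Total energy E = KE + m₀c² = 4300 + 938.3 = 5238.3 MeV.
(pc)² = E² − (m₀c²)² = (5238.3)² − (938.3)² = 2.656 × 10⁷ MeV², so pc = 5154 MeV.
λ = hc/(pc) = 1240 MeV·fm / 5154 MeV = 0.241 fm.

λ = 0.241 fm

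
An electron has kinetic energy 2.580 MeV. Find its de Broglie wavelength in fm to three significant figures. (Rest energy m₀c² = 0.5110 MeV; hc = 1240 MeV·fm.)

Total energy E = KE + m₀c² = 2.580 + 0.5110 = 3.0910 MeV.
(pc)² = E² − (m₀c²)² = (3.0910)² − (0.5110)² = 9.293 MeV², so pc = 3.048 MeV.
λ = hc/(pc) = 1240 MeV·fm / 3.048 MeV = 407 fm.

λ = 407 fm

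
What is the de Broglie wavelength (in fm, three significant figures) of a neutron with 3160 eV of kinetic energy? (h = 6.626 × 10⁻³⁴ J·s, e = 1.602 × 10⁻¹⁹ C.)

λ = 509 fm

KE = 3160 eV = 5.062 × 10⁻¹⁶ J.
p = √(2mKE) = √(2 × 1.675 × 10⁻²⁷ × 5.062 × 10⁻¹⁶) = 1.302 × 10⁻²¹ kg·m/s.
λ = h/p = 6.626 × 10⁻³⁴ / 1.302 × 10⁻²¹ = 5.09 × 10⁻¹³ m = 509 fm.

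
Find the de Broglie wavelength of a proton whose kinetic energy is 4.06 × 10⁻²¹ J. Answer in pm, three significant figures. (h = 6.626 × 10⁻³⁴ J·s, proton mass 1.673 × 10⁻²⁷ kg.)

p = √(2mKE) = √(2 × 1.673 × 10⁻²⁷ × 4.060 × 10⁻²¹) = 3.686 × 10⁻²⁴ kg·m/s.
λ = h/p = 6.626 × 10⁻³⁴ / 3.686 × 10⁻²⁴ = 1.80 × 10⁻¹⁰ m = 180 pm.

λ = 180 pm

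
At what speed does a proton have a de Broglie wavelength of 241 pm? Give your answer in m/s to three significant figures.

p = h/λ = 6.626 × 10⁻³⁴ / 2.410 × 10⁻¹⁰ = 2.749 × 10⁻²⁴ kg·m/s.
v = p/m = 2.749 × 10⁻²⁴ / 1.673 × 10⁻²⁷ = 1.64 × 10³ m/s = 1640 m/s.

v = 1640 m/s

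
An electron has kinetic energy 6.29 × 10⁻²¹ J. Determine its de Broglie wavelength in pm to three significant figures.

p = √(2mKE) = √(2 × 9.109 × 10⁻³¹ × 6.290 × 10⁻²¹) = 1.070 × 10⁻²⁵ kg·m/s.
λ = h/p = 6.626 × 10⁻³⁴ / 1.070 × 10⁻²⁵ = 6.19 × 10⁻⁹ m = 6190 pm.

λ = 6190 pm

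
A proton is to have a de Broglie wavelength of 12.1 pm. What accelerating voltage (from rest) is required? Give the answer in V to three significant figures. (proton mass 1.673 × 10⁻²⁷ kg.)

V = 5.59 V

p = h/λ = 6.626 × 10⁻³⁴ / 1.210 × 10⁻¹¹ = 5.476 × 10⁻²³ kg·m/s.
KE = p²/(2m) = 8.962 × 10⁻¹⁹ J.
V = KE/e = 8.962 × 10⁻¹⁹ / (1.602 × 10⁻¹⁹) = 5.59 V.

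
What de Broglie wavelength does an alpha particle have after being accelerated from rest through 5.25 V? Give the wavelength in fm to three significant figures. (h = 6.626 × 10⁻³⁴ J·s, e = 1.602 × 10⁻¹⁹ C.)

λ = 4430 fm

KE = 2eV = 2 × 1.602 × 10⁻¹⁹ × 5.250 = 1.682 × 10⁻¹⁸ J.
p = √(2mKE) = √(2 × 6.645 × 10⁻²⁷ × 1.682 × 10⁻¹⁸) = 1.495 × 10⁻²² kg·m/s.
λ = h/p = 6.626 × 10⁻³⁴ / 1.495 × 10⁻²² = 4.43 × 10⁻¹² m = 4430 fm.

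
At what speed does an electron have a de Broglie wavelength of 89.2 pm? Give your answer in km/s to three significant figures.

p = h/λ = 6.626 × 10⁻³⁴ / 8.920 × 10⁻¹¹ = 7.428 × 10⁻²⁴ kg·m/s.
v = p/m = 7.428 × 10⁻²⁴ / 9.109 × 10⁻³¹ = 8.15 × 10⁶ m/s = 8150 km/s.

v = 8150 km/s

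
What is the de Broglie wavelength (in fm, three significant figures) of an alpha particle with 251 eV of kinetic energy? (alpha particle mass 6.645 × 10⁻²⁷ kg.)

KE = 251 eV = 4.021 × 10⁻¹⁷ J.
p = √(2mKE) = √(2 × 6.645 × 10⁻²⁷ × 4.021 × 10⁻¹⁷) = 7.310 × 10⁻²² kg·m/s.
λ = h/p = 6.626 × 10⁻³⁴ / 7.310 × 10⁻²² = 9.06 × 10⁻¹³ m = 906 fm.

λ = 906 fm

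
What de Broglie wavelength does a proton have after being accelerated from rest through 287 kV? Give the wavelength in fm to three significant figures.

λ = 53.4 fm

KE = eV = 1.602 × 10⁻¹⁹ × 2.870 × 10⁵ = 4.598 × 10⁻¹⁴ J.
p = √(2mKE) = √(2 × 1.673 × 10⁻²⁷ × 4.598 × 10⁻¹⁴) = 1.240 × 10⁻²⁰ kg·m/s.
λ = h/p = 6.626 × 10⁻³⁴ / 1.240 × 10⁻²⁰ = 5.34 × 10⁻¹⁴ m = 53.4 fm.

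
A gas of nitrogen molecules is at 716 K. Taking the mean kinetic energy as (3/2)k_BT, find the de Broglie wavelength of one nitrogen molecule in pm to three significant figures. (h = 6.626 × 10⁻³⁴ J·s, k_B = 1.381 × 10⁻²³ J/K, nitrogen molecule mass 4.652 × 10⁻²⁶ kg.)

KE = (3/2)k_BT = 1.5 × 1.381 × 10⁻²³ × 716 = 1.483 × 10⁻²⁰ J.
p = √(2mKE) = √(2 × 4.652 × 10⁻²⁶ × 1.483 × 10⁻²⁰) = 3.715 × 10⁻²³ kg·m/s.
λ = h/p = 1.78 × 10⁻¹¹ m = 17.8 pm.

λ = 17.8 pm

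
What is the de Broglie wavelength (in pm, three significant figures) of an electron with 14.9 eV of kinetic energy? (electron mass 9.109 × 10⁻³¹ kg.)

KE = 14.9 eV = 2.387 × 10⁻¹⁸ J.
p = √(2mKE) = √(2 × 9.109 × 10⁻³¹ × 2.387 × 10⁻¹⁸) = 2.085 × 10⁻²⁴ kg·m/s.
λ = h/p = 6.626 × 10⁻³⁴ / 2.085 × 10⁻²⁴ = 3.18 × 10⁻¹⁰ m = 318 pm.

λ = 318 pm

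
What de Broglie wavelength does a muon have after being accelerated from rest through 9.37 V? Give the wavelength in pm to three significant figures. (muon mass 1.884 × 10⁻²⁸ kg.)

λ = 27.9 pm

KE = eV = 1.602 × 10⁻¹⁹ × 9.370 = 1.501 × 10⁻¹⁸ J.
p = √(2mKE) = √(2 × 1.884 × 10⁻²⁸ × 1.501 × 10⁻¹⁸) = 2.378 × 10⁻²³ kg·m/s.
λ = h/p = 6.626 × 10⁻³⁴ / 2.378 × 10⁻²³ = 2.79 × 10⁻¹¹ m = 27.9 pm.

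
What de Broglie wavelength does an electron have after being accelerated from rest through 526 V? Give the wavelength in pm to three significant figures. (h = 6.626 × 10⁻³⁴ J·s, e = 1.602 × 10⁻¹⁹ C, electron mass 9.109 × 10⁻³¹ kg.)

KE = eV = 1.602 × 10⁻¹⁹ × 526.0 = 8.427 × 10⁻¹⁷ J.
p = √(2mKE) = √(2 × 9.109 × 10⁻³¹ × 8.427 × 10⁻¹⁷) = 1.239 × 10⁻²³ kg·m/s.
λ = h/p = 6.626 × 10⁻³⁴ / 1.239 × 10⁻²³ = 5.35 × 10⁻¹¹ m = 53.5 pm.

λ = 53.5 pm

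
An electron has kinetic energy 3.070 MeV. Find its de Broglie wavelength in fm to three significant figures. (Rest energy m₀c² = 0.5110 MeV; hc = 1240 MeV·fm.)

Total energy E = KE + m₀c² = 3.070 + 0.5110 = 3.5810 MeV.
(pc)² = E² − (m₀c²)² = (3.5810)² − (0.5110)² = 12.56 MeV², so pc = 3.544 MeV.
λ = hc/(pc) = 1240 MeV·fm / 3.544 MeV = 350 fm.

λ = 350 fm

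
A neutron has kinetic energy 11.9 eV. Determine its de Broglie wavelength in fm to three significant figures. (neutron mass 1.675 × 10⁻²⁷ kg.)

KE = 11.9 eV = 1.906 × 10⁻¹⁸ J.
p = √(2mKE) = √(2 × 1.675 × 10⁻²⁷ × 1.906 × 10⁻¹⁸) = 7.991 × 10⁻²³ kg·m/s.
λ = h/p = 6.626 × 10⁻³⁴ / 7.991 × 10⁻²³ = 8.29 × 10⁻¹² m = 8290 fm.

λ = 8290 fm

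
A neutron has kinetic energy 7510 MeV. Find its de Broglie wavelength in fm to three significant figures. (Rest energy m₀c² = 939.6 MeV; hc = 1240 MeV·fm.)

λ = 0.148 fm

Total energy E = KE + m₀c² = 7510 + 939.6 = 8449.6 MeV.
(pc)² = E² − (m₀c²)² = (8449.6)² − (939.6)² = 7.051 × 10⁷ MeV², so pc = 8397 MeV.
λ = hc/(pc) = 1240 MeV·fm / 8397 MeV = 0.148 fm.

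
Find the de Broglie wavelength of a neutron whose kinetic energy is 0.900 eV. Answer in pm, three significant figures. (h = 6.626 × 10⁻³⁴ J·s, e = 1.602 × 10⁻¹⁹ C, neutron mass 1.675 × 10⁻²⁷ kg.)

KE = 0.900 eV = 1.442 × 10⁻¹⁹ J.
p = √(2mKE) = √(2 × 1.675 × 10⁻²⁷ × 1.442 × 10⁻¹⁹) = 2.198 × 10⁻²³ kg·m/s.
λ = h/p = 6.626 × 10⁻³⁴ / 2.198 × 10⁻²³ = 3.01 × 10⁻¹¹ m = 30.1 pm.

λ = 30.1 pm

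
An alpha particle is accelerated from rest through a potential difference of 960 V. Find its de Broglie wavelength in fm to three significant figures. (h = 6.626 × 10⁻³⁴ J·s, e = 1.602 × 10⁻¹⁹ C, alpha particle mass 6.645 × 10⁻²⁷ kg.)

λ = 328 fm

KE = 2eV = 2 × 1.602 × 10⁻¹⁹ × 960.0 = 3.076 × 10⁻¹⁶ J.
p = √(2mKE) = √(2 × 6.645 × 10⁻²⁷ × 3.076 × 10⁻¹⁶) = 2.022 × 10⁻²¹ kg·m/s.
λ = h/p = 6.626 × 10⁻³⁴ / 2.022 × 10⁻²¹ = 3.28 × 10⁻¹³ m = 328 fm.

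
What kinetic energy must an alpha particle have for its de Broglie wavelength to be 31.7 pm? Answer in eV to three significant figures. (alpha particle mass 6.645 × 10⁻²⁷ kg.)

KE = 0.205 eV

p = h/λ = 6.626 × 10⁻³⁴ / 3.170 × 10⁻¹¹ = 2.090 × 10⁻²³ kg·m/s.
KE = p²/(2m) = (2.090 × 10⁻²³)² / (2 × 6.645 × 10⁻²⁷) = 3.287 × 10⁻²⁰ J = 0.205 eV.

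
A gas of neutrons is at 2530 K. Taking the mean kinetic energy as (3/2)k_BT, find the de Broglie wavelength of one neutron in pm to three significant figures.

KE = (3/2)k_BT = 1.5 × 1.381 × 10⁻²³ × 2530 = 5.241 × 10⁻²⁰ J.
p = √(2mKE) = √(2 × 1.675 × 10⁻²⁷ × 5.241 × 10⁻²⁰) = 1.325 × 10⁻²³ kg·m/s.
λ = h/p = 5.00 × 10⁻¹¹ m = 50.0 pm.

λ = 50.0 pm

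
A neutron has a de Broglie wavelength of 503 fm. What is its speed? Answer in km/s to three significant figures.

v = 786 km/s

p = h/λ = 6.626 × 10⁻³⁴ / 5.030 × 10⁻¹³ = 1.317 × 10⁻²¹ kg·m/s.
v = p/m = 1.317 × 10⁻²¹ / 1.675 × 10⁻²⁷ = 7.86 × 10⁵ m/s = 786 km/s.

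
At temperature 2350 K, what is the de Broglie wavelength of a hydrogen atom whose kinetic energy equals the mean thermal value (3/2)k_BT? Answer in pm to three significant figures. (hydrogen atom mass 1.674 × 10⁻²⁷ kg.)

KE = (3/2)k_BT = 1.5 × 1.381 × 10⁻²³ × 2350 = 4.868 × 10⁻²⁰ J.
p = √(2mKE) = √(2 × 1.674 × 10⁻²⁷ × 4.868 × 10⁻²⁰) = 1.277 × 10⁻²³ kg·m/s.
λ = h/p = 5.19 × 10⁻¹¹ m = 51.9 pm.

λ = 51.9 pm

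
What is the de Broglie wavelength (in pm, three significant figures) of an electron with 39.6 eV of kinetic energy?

λ = 195 pm

KE = 39.6 eV = 6.344 × 10⁻¹⁸ J.
p = √(2mKE) = √(2 × 9.109 × 10⁻³¹ × 6.344 × 10⁻¹⁸) = 3.400 × 10⁻²⁴ kg·m/s.
λ = h/p = 6.626 × 10⁻³⁴ / 3.400 × 10⁻²⁴ = 1.95 × 10⁻¹⁰ m = 195 pm.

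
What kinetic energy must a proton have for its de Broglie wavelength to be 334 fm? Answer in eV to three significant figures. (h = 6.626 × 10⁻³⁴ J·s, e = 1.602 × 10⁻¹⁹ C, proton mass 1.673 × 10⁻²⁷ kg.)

p = h/λ = 6.626 × 10⁻³⁴ / 3.340 × 10⁻¹³ = 1.984 × 10⁻²¹ kg·m/s.
KE = p²/(2m) = (1.984 × 10⁻²¹)² / (2 × 1.673 × 10⁻²⁷) = 1.176 × 10⁻¹⁵ J = 7340 eV.

KE = 7340 eV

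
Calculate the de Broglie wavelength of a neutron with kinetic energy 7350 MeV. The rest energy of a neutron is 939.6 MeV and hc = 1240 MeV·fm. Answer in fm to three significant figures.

λ = 0.151 fm

Total energy E = KE + m₀c² = 7350 + 939.6 = 8289.6 MeV.
(pc)² = E² − (m₀c²)² = (8289.6)² − (939.6)² = 6.783 × 10⁷ MeV², so pc = 8236 MeV.
λ = hc/(pc) = 1240 MeV·fm / 8236 MeV = 0.151 fm.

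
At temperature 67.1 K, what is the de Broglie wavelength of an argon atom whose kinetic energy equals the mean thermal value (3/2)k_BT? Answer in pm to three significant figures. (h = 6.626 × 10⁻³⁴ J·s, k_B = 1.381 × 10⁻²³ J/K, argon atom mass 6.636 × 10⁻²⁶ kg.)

λ = 48.8 pm

KE = (3/2)k_BT = 1.5 × 1.381 × 10⁻²³ × 67.1 = 1.390 × 10⁻²¹ J.
p = √(2mKE) = √(2 × 6.636 × 10⁻²⁶ × 1.390 × 10⁻²¹) = 1.358 × 10⁻²³ kg·m/s.
λ = h/p = 4.88 × 10⁻¹¹ m = 48.8 pm.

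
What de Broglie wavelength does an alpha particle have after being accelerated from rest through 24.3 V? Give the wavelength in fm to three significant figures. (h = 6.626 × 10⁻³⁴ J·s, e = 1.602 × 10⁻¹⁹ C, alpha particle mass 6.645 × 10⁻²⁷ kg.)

λ = 2060 fm

KE = 2eV = 2 × 1.602 × 10⁻¹⁹ × 24.30 = 7.786 × 10⁻¹⁸ J.
p = √(2mKE) = √(2 × 6.645 × 10⁻²⁷ × 7.786 × 10⁻¹⁸) = 3.217 × 10⁻²² kg·m/s.
λ = h/p = 6.626 × 10⁻³⁴ / 3.217 × 10⁻²² = 2.06 × 10⁻¹² m = 2060 fm.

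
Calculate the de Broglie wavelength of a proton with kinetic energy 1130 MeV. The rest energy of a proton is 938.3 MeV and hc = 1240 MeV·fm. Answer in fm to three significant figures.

Total energy E = KE + m₀c² = 1130 + 938.3 = 2068.3 MeV.
(pc)² = E² − (m₀c²)² = (2068.3)² − (938.3)² = 3.397 × 10⁶ MeV², so pc = 1843 MeV.
λ = hc/(pc) = 1240 MeV·fm / 1843 MeV = 0.673 fm.

λ = 0.673 fm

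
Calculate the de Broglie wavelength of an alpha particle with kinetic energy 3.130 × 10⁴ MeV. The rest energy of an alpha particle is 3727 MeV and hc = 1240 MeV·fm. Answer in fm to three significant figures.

Total energy E = KE + m₀c² = 3.130 × 10⁴ + 3727 = 35027 MeV.
(pc)² = E² − (m₀c²)² = (35027)² − (3727)² = 1.213 × 10⁹ MeV², so pc = 3.483 × 10⁴ MeV.
λ = hc/(pc) = 1240 MeV·fm / 3.483 × 10⁴ MeV = 0.0356 fm.

λ = 0.0356 fm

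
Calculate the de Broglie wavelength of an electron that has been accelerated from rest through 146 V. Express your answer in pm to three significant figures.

λ = 102 pm

KE = eV = 1.602 × 10⁻¹⁹ × 146.0 = 2.339 × 10⁻¹⁷ J.
p = √(2mKE) = √(2 × 9.109 × 10⁻³¹ × 2.339 × 10⁻¹⁷) = 6.528 × 10⁻²⁴ kg·m/s.
λ = h/p = 6.626 × 10⁻³⁴ / 6.528 × 10⁻²⁴ = 1.02 × 10⁻¹⁰ m = 102 pm.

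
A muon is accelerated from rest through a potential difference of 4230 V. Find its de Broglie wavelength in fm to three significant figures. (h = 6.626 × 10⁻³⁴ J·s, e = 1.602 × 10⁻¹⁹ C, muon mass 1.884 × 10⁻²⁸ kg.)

KE = eV = 1.602 × 10⁻¹⁹ × 4230 = 6.776 × 10⁻¹⁶ J.
p = √(2mKE) = √(2 × 1.884 × 10⁻²⁸ × 6.776 × 10⁻¹⁶) = 5.053 × 10⁻²² kg·m/s.
λ = h/p = 6.626 × 10⁻³⁴ / 5.053 × 10⁻²² = 1.31 × 10⁻¹² m = 1310 fm.

λ = 1310 fm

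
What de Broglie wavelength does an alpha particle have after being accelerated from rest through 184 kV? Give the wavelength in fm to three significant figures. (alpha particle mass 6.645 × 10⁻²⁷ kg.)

KE = 2eV = 2 × 1.602 × 10⁻¹⁹ × 1.840 × 10⁵ = 5.895 × 10⁻¹⁴ J.
p = √(2mKE) = √(2 × 6.645 × 10⁻²⁷ × 5.895 × 10⁻¹⁴) = 2.799 × 10⁻²⁰ kg·m/s.
λ = h/p = 6.626 × 10⁻³⁴ / 2.799 × 10⁻²⁰ = 2.37 × 10⁻¹⁴ m = 23.7 fm.

λ = 23.7 fm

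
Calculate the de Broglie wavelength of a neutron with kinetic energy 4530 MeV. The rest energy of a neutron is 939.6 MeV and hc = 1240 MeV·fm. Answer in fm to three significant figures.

Total energy E = KE + m₀c² = 4530 + 939.6 = 5469.6 MeV.
(pc)² = E² − (m₀c²)² = (5469.6)² − (939.6)² = 2.903 × 10⁷ MeV², so pc = 5388 MeV.
λ = hc/(pc) = 1240 MeV·fm / 5388 MeV = 0.230 fm.

λ = 0.230 fm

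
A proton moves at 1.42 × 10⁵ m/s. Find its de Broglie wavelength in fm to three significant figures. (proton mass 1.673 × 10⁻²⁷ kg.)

λ = 2790 fm

p = mv = 1.673 × 10⁻²⁷ × 1.42 × 10⁵ = 2.376 × 10⁻²² kg·m/s.
λ = h/p = 6.626 × 10⁻³⁴ / 2.376 × 10⁻²² = 2.79 × 10⁻¹² m = 2790 fm.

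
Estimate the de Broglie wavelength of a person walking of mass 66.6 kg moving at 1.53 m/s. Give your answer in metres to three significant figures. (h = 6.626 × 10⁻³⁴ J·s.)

λ = 6.50 × 10⁻³⁶ m

p = mv = 66.6 × 1.53 = 1.019 × 10² kg·m/s.
λ = h/p = 6.626 × 10⁻³⁴ / 1.019 × 10² = 6.50 × 10⁻³⁶ m.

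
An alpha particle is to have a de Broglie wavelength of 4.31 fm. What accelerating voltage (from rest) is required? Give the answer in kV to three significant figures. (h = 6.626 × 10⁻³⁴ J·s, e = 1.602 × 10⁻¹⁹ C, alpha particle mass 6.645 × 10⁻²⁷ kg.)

V = 5550 kV

p = h/λ = 6.626 × 10⁻³⁴ / 4.310 × 10⁻¹⁵ = 1.537 × 10⁻¹⁹ kg·m/s.
KE = p²/(2m) = 1.778 × 10⁻¹² J.
V = KE/2e = 1.778 × 10⁻¹² / (2 × 1.602 × 10⁻¹⁹) = 5550 kV.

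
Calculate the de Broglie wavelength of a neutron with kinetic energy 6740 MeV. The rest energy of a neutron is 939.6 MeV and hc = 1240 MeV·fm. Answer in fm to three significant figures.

Total energy E = KE + m₀c² = 6740 + 939.6 = 7679.6 MeV.
(pc)² = E² − (m₀c²)² = (7679.6)² − (939.6)² = 5.809 × 10⁷ MeV², so pc = 7622 MeV.
λ = hc/(pc) = 1240 MeV·fm / 7622 MeV = 0.163 fm.

λ = 0.163 fm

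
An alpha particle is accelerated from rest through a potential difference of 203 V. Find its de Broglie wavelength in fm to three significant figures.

KE = 2eV = 2 × 1.602 × 10⁻¹⁹ × 203.0 = 6.504 × 10⁻¹⁷ J.
p = √(2mKE) = √(2 × 6.645 × 10⁻²⁷ × 6.504 × 10⁻¹⁷) = 9.297 × 10⁻²² kg·m/s.
λ = h/p = 6.626 × 10⁻³⁴ / 9.297 × 10⁻²² = 7.13 × 10⁻¹³ m = 713 fm.

λ = 713 fm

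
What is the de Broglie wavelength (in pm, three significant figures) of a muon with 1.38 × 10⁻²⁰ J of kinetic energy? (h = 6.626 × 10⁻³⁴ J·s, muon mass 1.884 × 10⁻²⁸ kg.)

p = √(2mKE) = √(2 × 1.884 × 10⁻²⁸ × 1.380 × 10⁻²⁰) = 2.280 × 10⁻²⁴ kg·m/s.
λ = h/p = 6.626 × 10⁻³⁴ / 2.280 × 10⁻²⁴ = 2.91 × 10⁻¹⁰ m = 291 pm.

λ = 291 pm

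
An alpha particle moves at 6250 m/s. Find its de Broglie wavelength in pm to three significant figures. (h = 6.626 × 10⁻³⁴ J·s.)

p = mv = 6.645 × 10⁻²⁷ × 6250 = 4.153 × 10⁻²³ kg·m/s.
λ = h/p = 6.626 × 10⁻³⁴ / 4.153 × 10⁻²³ = 1.60 × 10⁻¹¹ m = 16.0 pm.

λ = 16.0 pm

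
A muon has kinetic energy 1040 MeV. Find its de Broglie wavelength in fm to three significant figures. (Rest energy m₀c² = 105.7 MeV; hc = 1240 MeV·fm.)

λ = 1.09 fm

Total energy E = KE + m₀c² = 1040 + 105.7 = 1145.7 MeV.
(pc)² = E² − (m₀c²)² = (1145.7)² − (105.7)² = 1.301 × 10⁶ MeV², so pc = 1141 MeV.
λ = hc/(pc) = 1240 MeV·fm / 1141 MeV = 1.09 fm.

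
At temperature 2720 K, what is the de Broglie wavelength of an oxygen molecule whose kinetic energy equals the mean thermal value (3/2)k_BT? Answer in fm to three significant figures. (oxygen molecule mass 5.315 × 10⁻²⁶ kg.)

λ = 8560 fm

KE = (3/2)k_BT = 1.5 × 1.381 × 10⁻²³ × 2720 = 5.634 × 10⁻²⁰ J.
p = √(2mKE) = √(2 × 5.315 × 10⁻²⁶ × 5.634 × 10⁻²⁰) = 7.739 × 10⁻²³ kg·m/s.
λ = h/p = 8.56 × 10⁻¹² m = 8560 fm.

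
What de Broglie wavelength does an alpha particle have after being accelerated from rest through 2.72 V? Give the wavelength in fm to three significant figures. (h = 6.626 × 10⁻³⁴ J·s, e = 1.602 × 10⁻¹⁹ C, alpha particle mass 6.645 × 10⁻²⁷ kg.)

λ = 6160 fm

KE = 2eV = 2 × 1.602 × 10⁻¹⁹ × 2.720 = 8.715 × 10⁻¹⁹ J.
p = √(2mKE) = √(2 × 6.645 × 10⁻²⁷ × 8.715 × 10⁻¹⁹) = 1.076 × 10⁻²² kg·m/s.
λ = h/p = 6.626 × 10⁻³⁴ / 1.076 × 10⁻²² = 6.16 × 10⁻¹² m = 6160 fm.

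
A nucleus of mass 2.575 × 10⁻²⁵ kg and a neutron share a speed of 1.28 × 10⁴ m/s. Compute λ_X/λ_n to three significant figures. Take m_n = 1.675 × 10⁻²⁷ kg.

λ_X/λ_n = 6.50 × 10⁻³

At fixed v, p = mv so λ = h/(mv) ∝ 1/m.
λ_X/λ_n = m_n/m_X = 1.675 × 10⁻²⁷/2.575 × 10⁻²⁵ = 6.50 × 10⁻³.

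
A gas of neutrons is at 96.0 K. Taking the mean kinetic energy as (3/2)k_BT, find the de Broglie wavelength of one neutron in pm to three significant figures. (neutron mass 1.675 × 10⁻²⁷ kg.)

KE = (3/2)k_BT = 1.5 × 1.381 × 10⁻²³ × 96.0 = 1.989 × 10⁻²¹ J.
p = √(2mKE) = √(2 × 1.675 × 10⁻²⁷ × 1.989 × 10⁻²¹) = 2.581 × 10⁻²⁴ kg·m/s.
λ = h/p = 2.57 × 10⁻¹⁰ m = 257 pm.

λ = 257 pm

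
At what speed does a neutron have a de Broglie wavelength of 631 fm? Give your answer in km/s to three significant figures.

p = h/λ = 6.626 × 10⁻³⁴ / 6.310 × 10⁻¹³ = 1.050 × 10⁻²¹ kg·m/s.
v = p/m = 1.050 × 10⁻²¹ / 1.675 × 10⁻²⁷ = 6.27 × 10⁵ m/s = 627 km/s.

v = 627 km/s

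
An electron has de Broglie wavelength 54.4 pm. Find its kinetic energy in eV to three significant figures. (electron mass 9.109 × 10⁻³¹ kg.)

KE = 508 eV

p = h/λ = 6.626 × 10⁻³⁴ / 5.440 × 10⁻¹¹ = 1.218 × 10⁻²³ kg·m/s.
KE = p²/(2m) = (1.218 × 10⁻²³)² / (2 × 9.109 × 10⁻³¹) = 8.143 × 10⁻¹⁷ J = 508 eV.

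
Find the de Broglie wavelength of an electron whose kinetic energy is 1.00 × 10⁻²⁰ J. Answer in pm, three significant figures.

p = √(2mKE) = √(2 × 9.109 × 10⁻³¹ × 1.000 × 10⁻²⁰) = 1.350 × 10⁻²⁵ kg·m/s.
λ = h/p = 6.626 × 10⁻³⁴ / 1.350 × 10⁻²⁵ = 4.91 × 10⁻⁹ m = 4910 pm.

λ = 4910 pm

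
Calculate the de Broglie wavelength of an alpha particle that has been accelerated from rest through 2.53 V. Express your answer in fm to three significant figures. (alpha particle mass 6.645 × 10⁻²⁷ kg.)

λ = 6380 fm

KE = 2eV = 2 × 1.602 × 10⁻¹⁹ × 2.530 = 8.106 × 10⁻¹⁹ J.
p = √(2mKE) = √(2 × 6.645 × 10⁻²⁷ × 8.106 × 10⁻¹⁹) = 1.038 × 10⁻²² kg·m/s.
λ = h/p = 6.626 × 10⁻³⁴ / 1.038 × 10⁻²² = 6.38 × 10⁻¹² m = 6380 fm.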